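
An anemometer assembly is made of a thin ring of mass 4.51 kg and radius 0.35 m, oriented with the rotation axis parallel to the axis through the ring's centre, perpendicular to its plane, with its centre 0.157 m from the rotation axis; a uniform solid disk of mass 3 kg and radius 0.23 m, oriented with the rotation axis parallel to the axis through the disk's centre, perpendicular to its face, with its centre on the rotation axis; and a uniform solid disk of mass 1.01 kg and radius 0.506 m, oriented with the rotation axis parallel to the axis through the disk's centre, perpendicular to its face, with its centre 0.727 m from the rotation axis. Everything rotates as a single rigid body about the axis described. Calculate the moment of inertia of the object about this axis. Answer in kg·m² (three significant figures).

1.41

Thin ring: I_cm = MR² = (4.51)(0.35)² = 0.55247 kg·m²; centre at d = 0.157 m, so the parallel axis theorem gives I = 0.55247 + (4.51)(0.157)² = 0.66364 kg·m².
Solid disk: I_cm = (1/2)MR² = (1/2)(3)(0.23)² = 0.07935 kg·m²; axis through the centre, so I = 0.07935 kg·m².
Solid disk: I_cm = (1/2)MR² = (1/2)(1.01)(0.506)² = 0.1293 kg·m²; centre at d = 0.727 m, so the parallel axis theorem gives I = 0.1293 + (1.01)(0.727)² = 0.66311 kg·m².
Total I = 0.66364 + 0.07935 + 0.66311 = 1.4061 kg·m².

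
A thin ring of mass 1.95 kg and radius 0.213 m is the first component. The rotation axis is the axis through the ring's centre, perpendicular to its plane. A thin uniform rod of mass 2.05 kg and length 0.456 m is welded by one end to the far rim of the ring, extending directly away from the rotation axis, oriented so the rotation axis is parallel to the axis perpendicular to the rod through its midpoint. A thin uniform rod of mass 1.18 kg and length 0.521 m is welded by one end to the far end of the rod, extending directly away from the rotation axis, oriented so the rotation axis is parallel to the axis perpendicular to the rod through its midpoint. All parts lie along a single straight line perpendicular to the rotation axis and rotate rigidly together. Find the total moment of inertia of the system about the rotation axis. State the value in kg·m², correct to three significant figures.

1.57

Thin ring: I_cm = MR² = (1.95)(0.213)² = 0.08847 kg·m²; axis through the centre, so I = 0.08847 kg·m².
Thin rod: I_cm = (1/12)ML² = (1/12)(2.05)(0.456)² = 0.035522 kg·m²; centre at d = 0.213 + 0.228 = 0.441 m, so the parallel axis theorem gives I = 0.035522 + (2.05)(0.441)² = 0.43421 kg·m².
Thin rod: I_cm = (1/12)ML² = (1/12)(1.18)(0.521)² = 0.026692 kg·m²; centre at d = 0.213 + 0.228 + 0.228 + 0.2605 = 0.9295 m, so the parallel axis theorem gives I = 0.026692 + (1.18)(0.9295)² = 1.0462 kg·m².
Total I = 0.08847 + 0.43421 + 1.0462 = 1.5689 kg·m².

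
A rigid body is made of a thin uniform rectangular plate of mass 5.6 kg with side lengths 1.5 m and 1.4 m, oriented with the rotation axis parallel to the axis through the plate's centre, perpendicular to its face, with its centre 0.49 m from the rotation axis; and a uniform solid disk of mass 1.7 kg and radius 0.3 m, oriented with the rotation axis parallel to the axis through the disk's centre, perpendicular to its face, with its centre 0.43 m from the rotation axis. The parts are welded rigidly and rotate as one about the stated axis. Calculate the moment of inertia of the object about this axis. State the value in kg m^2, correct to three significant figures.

3.70

Rectangular plate: I_cm = (1/12)M(a²+b²) = (1/12)(5.6)[(1.5)² + (1.4)²] = 1.9647 kg m^2; centre at d = 0.49 m, so I = I_cm + Md² gives I = 1.9647 + (5.6)(0.49)² = 3.3092 kg m^2.
Solid disk: I_cm = (1/2)MR² = (1/2)(1.7)(0.3)² = 0.0765 kg m^2; centre at d = 0.43 m, so I = I_cm + Md² gives I = 0.0765 + (1.7)(0.43)² = 0.39083 kg m^2.
Total I = 3.3092 + 0.39083 = 3.7001 kg m^2.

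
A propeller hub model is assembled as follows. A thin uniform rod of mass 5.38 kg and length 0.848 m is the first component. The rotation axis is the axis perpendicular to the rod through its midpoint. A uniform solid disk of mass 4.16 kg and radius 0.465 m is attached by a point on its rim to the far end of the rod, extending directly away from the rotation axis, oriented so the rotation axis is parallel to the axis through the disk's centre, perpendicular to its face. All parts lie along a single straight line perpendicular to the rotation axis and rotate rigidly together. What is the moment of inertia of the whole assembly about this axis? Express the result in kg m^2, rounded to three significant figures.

Thin rod: I_cm = (1/12)ML² = (1/12)(5.38)(0.848)² = 0.3224 kg m^2; axis through the centre, so I = 0.3224 kg m^2.
Solid disk: I_cm = (1/2)MR² = (1/2)(4.16)(0.465)² = 0.44975 kg m^2; centre at d = 0.424 + 0.465 = 0.889 m, so I = I_cm + Md² gives I = 0.44975 + (4.16)(0.889)² = 3.7375 kg m^2.
Total I = 0.3224 + 3.7375 = 4.0599 kg m^2.

4.06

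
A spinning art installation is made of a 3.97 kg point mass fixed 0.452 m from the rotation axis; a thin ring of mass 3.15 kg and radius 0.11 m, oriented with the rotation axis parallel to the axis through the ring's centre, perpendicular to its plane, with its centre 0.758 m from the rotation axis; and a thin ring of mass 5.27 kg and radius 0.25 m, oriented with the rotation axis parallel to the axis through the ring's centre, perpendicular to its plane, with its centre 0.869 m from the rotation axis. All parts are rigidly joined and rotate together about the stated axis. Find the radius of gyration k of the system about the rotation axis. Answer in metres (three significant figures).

0.750

Point mass: I_cm = 0; centre at d = 0.452 m, so I = I_cm + Md² gives I = 0 + (3.97)(0.452)² = 0.81109 kg m^2.
Thin ring: I_cm = MR² = (3.15)(0.11)² = 0.038115 kg m^2; centre at d = 0.758 m, so I = I_cm + Md² gives I = 0.038115 + (3.15)(0.758)² = 1.848 kg m^2.
Thin ring: I_cm = MR² = (5.27)(0.25)² = 0.32937 kg m^2; centre at d = 0.869 m, so I = I_cm + Md² gives I = 0.32937 + (5.27)(0.869)² = 4.3091 kg m^2.
Total I = 6.9682 kg m^2; total mass M = 12.39 kg.
k = √(I/M) = √(6.9682/12.39) = 0.74993 m.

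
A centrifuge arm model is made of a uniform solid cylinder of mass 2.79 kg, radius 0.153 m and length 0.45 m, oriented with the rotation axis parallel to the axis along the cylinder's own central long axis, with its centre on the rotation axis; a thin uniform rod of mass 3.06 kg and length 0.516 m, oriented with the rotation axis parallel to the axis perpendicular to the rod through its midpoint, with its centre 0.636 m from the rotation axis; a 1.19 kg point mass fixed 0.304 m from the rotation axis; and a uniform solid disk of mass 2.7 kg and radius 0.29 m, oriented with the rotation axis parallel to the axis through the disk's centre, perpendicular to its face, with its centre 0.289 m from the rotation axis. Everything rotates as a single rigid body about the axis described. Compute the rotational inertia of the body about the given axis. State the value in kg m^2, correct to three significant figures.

1.79

Solid cylinder: I_cm = (1/2)MR² = (1/2)(2.79)(0.153)² = 0.032656 kg m^2; axis through the centre, so I = 0.032656 kg m^2.
Thin rod: I_cm = (1/12)ML² = (1/12)(3.06)(0.516)² = 0.067895 kg m^2; centre at d = 0.636 m, so the parallel axis theorem gives I = 0.067895 + (3.06)(0.636)² = 1.3057 kg m^2.
Point mass: I_cm = 0; centre at d = 0.304 m, so the parallel axis theorem gives I = 0 + (1.19)(0.304)² = 0.10998 kg m^2.
Solid disk: I_cm = (1/2)MR² = (1/2)(2.7)(0.29)² = 0.11353 kg m^2; centre at d = 0.289 m, so the parallel axis theorem gives I = 0.11353 + (2.7)(0.289)² = 0.33904 kg m^2.
Total I = 0.032656 + 1.3057 + 0.10998 + 0.33904 = 1.7873 kg m^2.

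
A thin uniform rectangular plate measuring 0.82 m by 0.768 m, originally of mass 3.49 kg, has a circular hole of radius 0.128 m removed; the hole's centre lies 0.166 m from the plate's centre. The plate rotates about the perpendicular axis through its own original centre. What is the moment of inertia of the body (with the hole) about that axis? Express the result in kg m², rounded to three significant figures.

Unpierced body about its centre: I₀ = (1/12)M(a²+b²) = (1/12)(3.49)[(0.82)² + (0.768)²] = 0.3671 kg m².
The removed disk has mass m = M·πr²/(ab) = (3.49)·π(0.128)²/(0.82·0.768) = 0.28525 kg (same uniform areal density).
Its moment of inertia about the rotation axis (parallel-axis theorem): I_hole = (1/2)mr² + md² = (1/2)(0.28525)(0.128)² + (0.28525)(0.166)² = 0.010197 kg m².
Treating the hole as negative mass, I = I₀ − I_hole = 0.3671 − 0.010197 = 0.3569 kg m².

0.357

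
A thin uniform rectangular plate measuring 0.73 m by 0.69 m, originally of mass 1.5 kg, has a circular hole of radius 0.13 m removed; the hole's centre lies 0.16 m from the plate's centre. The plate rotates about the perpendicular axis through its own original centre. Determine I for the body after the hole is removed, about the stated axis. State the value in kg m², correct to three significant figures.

Unpierced body about its centre: I₀ = (1/12)M(a²+b²) = (1/12)(1.5)[(0.73)² + (0.69)²] = 0.12612 kg m².
The removed disk has mass m = M·πr²/(ab) = (1.5)·π(0.13)²/(0.73·0.69) = 0.15811 kg (same uniform areal density).
Its moment of inertia about the rotation axis (parallel-axis theorem): I_hole = (1/2)mr² + md² = (1/2)(0.15811)(0.13)² + (0.15811)(0.16)² = 0.0053836 kg m².
Treating the hole as negative mass, I = I₀ − I_hole = 0.12612 − 0.0053836 = 0.12074 kg m².

0.121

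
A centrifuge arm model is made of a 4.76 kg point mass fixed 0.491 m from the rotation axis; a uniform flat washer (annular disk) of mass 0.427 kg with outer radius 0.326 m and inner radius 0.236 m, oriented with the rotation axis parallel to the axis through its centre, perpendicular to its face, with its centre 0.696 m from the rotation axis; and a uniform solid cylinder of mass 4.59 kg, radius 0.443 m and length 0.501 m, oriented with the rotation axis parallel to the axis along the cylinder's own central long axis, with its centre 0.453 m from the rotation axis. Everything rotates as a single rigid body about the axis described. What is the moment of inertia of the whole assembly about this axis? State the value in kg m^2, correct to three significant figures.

2.78

Point mass: I_cm = 0; centre at d = 0.491 m, so I = I_cm + Md² gives I = 0 + (4.76)(0.491)² = 1.1475 kg m^2.
Annular disk: I_cm = (1/2)M(R²+r²) = (1/2)(0.427)[(0.326)² + (0.236)²] = 0.034581 kg m^2; centre at d = 0.696 m, so I = I_cm + Md² gives I = 0.034581 + (0.427)(0.696)² = 0.24143 kg m^2.
Solid cylinder: I_cm = (1/2)MR² = (1/2)(4.59)(0.443)² = 0.45039 kg m^2; centre at d = 0.453 m, so I = I_cm + Md² gives I = 0.45039 + (4.59)(0.453)² = 1.3923 kg m^2.
Total I = 1.1475 + 0.24143 + 1.3923 = 2.7813 kg m^2.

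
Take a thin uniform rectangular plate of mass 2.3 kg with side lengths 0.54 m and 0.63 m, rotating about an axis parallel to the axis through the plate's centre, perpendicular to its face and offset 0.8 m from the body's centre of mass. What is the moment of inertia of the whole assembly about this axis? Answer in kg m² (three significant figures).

I_cm = (1/12)M(a²+b²) = (1/12)(2.3)[(0.54)² + (0.63)²] = 0.13196 kg m²; centre at d = 0.8 m, so I = I_cm + Md² gives I = 0.13196 + (2.3)(0.8)² = 1.604 kg m².

1.60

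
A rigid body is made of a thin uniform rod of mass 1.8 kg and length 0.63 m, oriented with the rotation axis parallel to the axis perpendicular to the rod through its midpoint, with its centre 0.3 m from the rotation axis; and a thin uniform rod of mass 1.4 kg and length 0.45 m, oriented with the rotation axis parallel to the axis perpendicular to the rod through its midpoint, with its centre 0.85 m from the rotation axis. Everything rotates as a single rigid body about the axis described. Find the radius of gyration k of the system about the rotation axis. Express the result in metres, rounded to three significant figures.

Thin rod: I_cm = (1/12)ML² = (1/12)(1.8)(0.63)² = 0.059535 kg m²; centre at d = 0.3 m, so I = I_cm + Md² gives I = 0.059535 + (1.8)(0.3)² = 0.22154 kg m².
Thin rod: I_cm = (1/12)ML² = (1/12)(1.4)(0.45)² = 0.023625 kg m²; centre at d = 0.85 m, so I = I_cm + Md² gives I = 0.023625 + (1.4)(0.85)² = 1.0351 kg m².
Total I = 1.2567 kg m²; total mass M = 3.2 kg.
k = √(I/M) = √(1.2567/3.2) = 0.62666 m.

0.627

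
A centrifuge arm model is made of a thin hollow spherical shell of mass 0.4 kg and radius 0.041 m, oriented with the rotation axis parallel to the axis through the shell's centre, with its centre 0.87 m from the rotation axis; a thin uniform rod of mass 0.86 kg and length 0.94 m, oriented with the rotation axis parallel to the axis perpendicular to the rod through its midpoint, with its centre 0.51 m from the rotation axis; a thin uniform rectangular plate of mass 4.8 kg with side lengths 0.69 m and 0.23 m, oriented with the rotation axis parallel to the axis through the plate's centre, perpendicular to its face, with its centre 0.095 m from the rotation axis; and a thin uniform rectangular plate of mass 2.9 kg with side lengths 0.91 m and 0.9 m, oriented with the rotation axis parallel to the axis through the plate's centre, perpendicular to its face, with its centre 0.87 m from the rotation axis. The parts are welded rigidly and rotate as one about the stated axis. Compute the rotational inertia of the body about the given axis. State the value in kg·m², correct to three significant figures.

Spherical shell: I_cm = (2/3)MR² = (2/3)(0.4)(0.041)² = 0.00044827 kg·m²; centre at d = 0.87 m, so the parallel axis theorem gives I = 0.00044827 + (0.4)(0.87)² = 0.30321 kg·m².
Thin rod: I_cm = (1/12)ML² = (1/12)(0.86)(0.94)² = 0.063325 kg·m²; centre at d = 0.51 m, so the parallel axis theorem gives I = 0.063325 + (0.86)(0.51)² = 0.28701 kg·m².
Rectangular plate: I_cm = (1/12)M(a²+b²) = (1/12)(4.8)[(0.69)² + (0.23)²] = 0.2116 kg·m²; centre at d = 0.095 m, so the parallel axis theorem gives I = 0.2116 + (4.8)(0.095)² = 0.25492 kg·m².
Rectangular plate: I_cm = (1/12)M(a²+b²) = (1/12)(2.9)[(0.91)² + (0.9)²] = 0.39587 kg·m²; centre at d = 0.87 m, so the parallel axis theorem gives I = 0.39587 + (2.9)(0.87)² = 2.5909 kg·m².
Total I = 0.30321 + 0.28701 + 0.25492 + 2.5909 = 3.436 kg·m².

3.44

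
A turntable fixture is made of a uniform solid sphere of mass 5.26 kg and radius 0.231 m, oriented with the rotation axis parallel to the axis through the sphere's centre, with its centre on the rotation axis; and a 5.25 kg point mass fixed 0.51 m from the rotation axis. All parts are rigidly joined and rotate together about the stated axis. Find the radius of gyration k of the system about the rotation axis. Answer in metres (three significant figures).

0.375

Solid sphere: I_cm = (2/5)MR² = (2/5)(5.26)(0.231)² = 0.11227 kg·m²; axis through the centre, so I = 0.11227 kg·m².
Point mass: I_cm = 0; centre at d = 0.51 m, so the parallel axis theorem gives I = 0 + (5.25)(0.51)² = 1.3655 kg·m².
Total I = 1.4778 kg·m²; total mass M = 10.51 kg.
k = √(I/M) = √(1.4778/10.51) = 0.37498 m.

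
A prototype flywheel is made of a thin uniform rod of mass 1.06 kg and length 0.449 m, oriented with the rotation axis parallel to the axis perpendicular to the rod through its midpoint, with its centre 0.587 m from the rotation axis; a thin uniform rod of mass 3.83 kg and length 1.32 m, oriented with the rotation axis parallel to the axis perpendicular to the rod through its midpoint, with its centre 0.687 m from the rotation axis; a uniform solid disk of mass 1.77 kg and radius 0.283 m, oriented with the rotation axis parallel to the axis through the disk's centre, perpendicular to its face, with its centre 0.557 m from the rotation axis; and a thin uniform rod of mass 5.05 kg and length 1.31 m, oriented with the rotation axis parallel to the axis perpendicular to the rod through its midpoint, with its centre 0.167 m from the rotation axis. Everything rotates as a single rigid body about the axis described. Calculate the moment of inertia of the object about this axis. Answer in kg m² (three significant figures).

Thin rod: I_cm = (1/12)ML² = (1/12)(1.06)(0.449)² = 0.017808 kg m²; centre at d = 0.587 m, so the parallel axis theorem gives I = 0.017808 + (1.06)(0.587)² = 0.38305 kg m².
Thin rod: I_cm = (1/12)ML² = (1/12)(3.83)(1.32)² = 0.55612 kg m²; centre at d = 0.687 m, so the parallel axis theorem gives I = 0.55612 + (3.83)(0.687)² = 2.3638 kg m².
Solid disk: I_cm = (1/2)MR² = (1/2)(1.77)(0.283)² = 0.070879 kg m²; centre at d = 0.557 m, so the parallel axis theorem gives I = 0.070879 + (1.77)(0.557)² = 0.62002 kg m².
Thin rod: I_cm = (1/12)ML² = (1/12)(5.05)(1.31)² = 0.72219 kg m²; centre at d = 0.167 m, so the parallel axis theorem gives I = 0.72219 + (5.05)(0.167)² = 0.86303 kg m².
Total I = 0.38305 + 2.3638 + 0.62002 + 0.86303 = 4.2299 kg m².

4.23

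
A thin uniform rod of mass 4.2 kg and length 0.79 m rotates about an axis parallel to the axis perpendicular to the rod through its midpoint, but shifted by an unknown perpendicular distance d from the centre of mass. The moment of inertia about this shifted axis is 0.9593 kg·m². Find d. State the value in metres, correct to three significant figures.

About the centre-of-mass axis, I_cm = (1/12)ML² = (1/12)(4.2)(0.79)² = 0.21844 kg·m².
Parallel axis theorem: I = I_cm + Md², so Md² = 0.9593 − 0.21844 = 0.74086 kg·m².
d = √(0.74086 / 4.2) = 0.42 m.

0.420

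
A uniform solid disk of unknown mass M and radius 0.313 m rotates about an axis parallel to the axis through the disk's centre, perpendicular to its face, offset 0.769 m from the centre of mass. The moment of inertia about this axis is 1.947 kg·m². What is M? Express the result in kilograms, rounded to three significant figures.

3.04

I = I_cm + Md² = (1/2)MR² + Md² = M·[0.5·(0.313)² + (0.769)²] = M·0.64035.
So M = 1.947 / 0.64035 = 3.0405 kg.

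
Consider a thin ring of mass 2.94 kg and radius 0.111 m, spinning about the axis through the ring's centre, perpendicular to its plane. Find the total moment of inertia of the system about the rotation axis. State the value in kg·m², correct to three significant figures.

0.0362

I_cm = MR² = (2.94)(0.111)² = 0.036224 kg·m²; axis through the centre, so I = 0.036224 kg·m².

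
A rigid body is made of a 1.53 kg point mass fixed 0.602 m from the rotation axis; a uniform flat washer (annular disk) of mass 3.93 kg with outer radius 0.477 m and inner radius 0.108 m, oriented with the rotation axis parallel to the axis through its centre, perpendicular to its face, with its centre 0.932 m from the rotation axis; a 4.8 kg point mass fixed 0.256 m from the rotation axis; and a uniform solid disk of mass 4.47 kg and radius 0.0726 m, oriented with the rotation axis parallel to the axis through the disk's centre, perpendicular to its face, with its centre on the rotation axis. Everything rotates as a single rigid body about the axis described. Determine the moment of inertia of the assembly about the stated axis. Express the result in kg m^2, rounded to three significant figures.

4.76

Point mass: I_cm = 0; centre at d = 0.602 m, so I = I_cm + Md² gives I = 0 + (1.53)(0.602)² = 0.55448 kg m^2.
Annular disk: I_cm = (1/2)M(R²+r²) = (1/2)(3.93)[(0.477)² + (0.108)²] = 0.47001 kg m^2; centre at d = 0.932 m, so I = I_cm + Md² gives I = 0.47001 + (3.93)(0.932)² = 3.8837 kg m^2.
Point mass: I_cm = 0; centre at d = 0.256 m, so I = I_cm + Md² gives I = 0 + (4.8)(0.256)² = 0.31457 kg m^2.
Solid disk: I_cm = (1/2)MR² = (1/2)(4.47)(0.0726)² = 0.01178 kg m^2; axis through the centre, so I = 0.01178 kg m^2.
Total I = 0.55448 + 3.8837 + 0.31457 + 0.01178 = 4.7645 kg m^2.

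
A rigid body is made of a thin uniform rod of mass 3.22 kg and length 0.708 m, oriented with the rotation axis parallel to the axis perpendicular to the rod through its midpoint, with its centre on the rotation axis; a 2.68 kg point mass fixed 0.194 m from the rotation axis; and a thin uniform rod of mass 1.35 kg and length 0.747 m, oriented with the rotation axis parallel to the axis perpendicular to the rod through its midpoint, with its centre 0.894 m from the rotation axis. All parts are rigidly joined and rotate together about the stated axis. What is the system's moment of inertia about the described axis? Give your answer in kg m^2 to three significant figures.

1.38

Thin rod: I_cm = (1/12)ML² = (1/12)(3.22)(0.708)² = 0.13451 kg m^2; axis through the centre, so I = 0.13451 kg m^2.
Point mass: I_cm = 0; centre at d = 0.194 m, so I = I_cm + Md² gives I = 0 + (2.68)(0.194)² = 0.10086 kg m^2.
Thin rod: I_cm = (1/12)ML² = (1/12)(1.35)(0.747)² = 0.062776 kg m^2; centre at d = 0.894 m, so I = I_cm + Md² gives I = 0.062776 + (1.35)(0.894)² = 1.1417 kg m^2.
Total I = 0.13451 + 0.10086 + 1.1417 = 1.3771 kg m^2.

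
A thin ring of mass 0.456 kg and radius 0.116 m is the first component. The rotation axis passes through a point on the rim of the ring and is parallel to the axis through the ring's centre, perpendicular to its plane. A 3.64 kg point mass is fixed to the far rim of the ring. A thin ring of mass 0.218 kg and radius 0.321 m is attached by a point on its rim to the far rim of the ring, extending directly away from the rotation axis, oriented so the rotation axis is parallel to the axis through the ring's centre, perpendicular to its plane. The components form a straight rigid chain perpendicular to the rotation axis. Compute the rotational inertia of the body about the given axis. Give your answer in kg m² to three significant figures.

Thin ring: I_cm = MR² = (0.456)(0.116)² = 0.0061359 kg m²; centre at d = 0.116 m, so the parallel axis theorem gives I = 0.0061359 + (0.456)(0.116)² = 0.012272 kg m².
Point mass: I_cm = 0; centre at d = 0.116 + 0.116 = 0.232 m, so the parallel axis theorem gives I = 0 + (3.64)(0.232)² = 0.19592 kg m².
Thin ring: I_cm = MR² = (0.218)(0.321)² = 0.022463 kg m²; centre at d = 0.116 + 0.116 + 0.321 = 0.553 m, so the parallel axis theorem gives I = 0.022463 + (0.218)(0.553)² = 0.089129 kg m².
Total I = 0.012272 + 0.19592 + 0.089129 = 0.29732 kg m².

0.297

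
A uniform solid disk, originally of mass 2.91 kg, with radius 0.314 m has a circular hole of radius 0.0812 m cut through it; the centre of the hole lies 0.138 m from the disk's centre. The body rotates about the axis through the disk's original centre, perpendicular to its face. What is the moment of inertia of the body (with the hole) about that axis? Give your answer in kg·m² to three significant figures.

0.139

Unpierced body about its centre: I₀ = (1/2)MR² = (1/2)(2.91)(0.314)² = 0.14346 kg·m².
The removed disk has mass m = M·(r/R)² = (2.91)(0.0812/0.314)² = 0.1946 kg (same uniform areal density).
Its moment of inertia about the rotation axis (parallel-axis theorem): I_hole = (1/2)mr² + md² = (1/2)(0.1946)(0.0812)² + (0.1946)(0.138)² = 0.0043475 kg·m².
Treating the hole as negative mass, I = I₀ − I_hole = 0.14346 − 0.0043475 = 0.13911 kg·m².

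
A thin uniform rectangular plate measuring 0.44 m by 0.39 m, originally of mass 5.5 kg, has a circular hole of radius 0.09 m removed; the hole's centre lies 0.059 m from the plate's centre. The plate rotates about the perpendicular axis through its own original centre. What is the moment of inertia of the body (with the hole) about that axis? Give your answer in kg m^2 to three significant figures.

0.152

Unpierced body about its centre: I₀ = (1/12)M(a²+b²) = (1/12)(5.5)[(0.44)² + (0.39)²] = 0.15845 kg m^2.
The removed disk has mass m = M·πr²/(ab) = (5.5)·π(0.09)²/(0.44·0.39) = 0.81561 kg (same uniform areal density).
Its moment of inertia about the rotation axis (parallel-axis theorem): I_hole = (1/2)mr² + md² = (1/2)(0.81561)(0.09)² + (0.81561)(0.059)² = 0.0061423 kg m^2.
Treating the hole as negative mass, I = I₀ − I_hole = 0.15845 − 0.0061423 = 0.1523 kg m^2.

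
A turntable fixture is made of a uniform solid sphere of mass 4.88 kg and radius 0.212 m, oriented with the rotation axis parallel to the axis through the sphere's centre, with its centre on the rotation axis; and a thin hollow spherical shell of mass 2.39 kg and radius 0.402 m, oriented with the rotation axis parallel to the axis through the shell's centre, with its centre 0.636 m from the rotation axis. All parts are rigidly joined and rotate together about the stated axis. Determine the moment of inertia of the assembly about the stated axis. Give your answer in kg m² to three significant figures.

Solid sphere: I_cm = (2/5)MR² = (2/5)(4.88)(0.212)² = 0.087731 kg m²; axis through the centre, so I = 0.087731 kg m².
Spherical shell: I_cm = (2/3)MR² = (2/3)(2.39)(0.402)² = 0.25749 kg m²; centre at d = 0.636 m, so I = I_cm + Md² gives I = 0.25749 + (2.39)(0.636)² = 1.2242 kg m².
Total I = 0.087731 + 1.2242 = 1.312 kg m².

1.31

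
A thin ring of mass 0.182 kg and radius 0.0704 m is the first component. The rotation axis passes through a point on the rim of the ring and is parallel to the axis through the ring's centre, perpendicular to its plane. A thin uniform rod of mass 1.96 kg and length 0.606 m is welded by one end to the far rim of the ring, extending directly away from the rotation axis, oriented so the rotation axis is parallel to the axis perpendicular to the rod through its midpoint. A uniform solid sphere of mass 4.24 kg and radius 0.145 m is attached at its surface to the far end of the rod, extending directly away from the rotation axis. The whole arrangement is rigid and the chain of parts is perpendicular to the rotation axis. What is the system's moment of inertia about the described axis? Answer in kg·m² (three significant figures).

Thin ring: I_cm = MR² = (0.182)(0.0704)² = 0.00090202 kg·m²; centre at d = 0.0704 m, so I = I_cm + Md² gives I = 0.00090202 + (0.182)(0.0704)² = 0.001804 kg·m².
Thin rod: I_cm = (1/12)ML² = (1/12)(1.96)(0.606)² = 0.059982 kg·m²; centre at d = 0.0704 + 0.0704 + 0.303 = 0.4438 m, so I = I_cm + Md² gives I = 0.059982 + (1.96)(0.4438)² = 0.44602 kg·m².
Solid sphere: I_cm = (2/5)MR² = (2/5)(4.24)(0.145)² = 0.035658 kg·m²; centre at d = 0.0704 + 0.0704 + 0.303 + 0.303 + 0.145 = 0.8918 m, so I = I_cm + Md² gives I = 0.035658 + (4.24)(0.8918)² = 3.4078 kg·m².
Total I = 0.001804 + 0.44602 + 3.4078 = 3.8556 kg·m².

3.86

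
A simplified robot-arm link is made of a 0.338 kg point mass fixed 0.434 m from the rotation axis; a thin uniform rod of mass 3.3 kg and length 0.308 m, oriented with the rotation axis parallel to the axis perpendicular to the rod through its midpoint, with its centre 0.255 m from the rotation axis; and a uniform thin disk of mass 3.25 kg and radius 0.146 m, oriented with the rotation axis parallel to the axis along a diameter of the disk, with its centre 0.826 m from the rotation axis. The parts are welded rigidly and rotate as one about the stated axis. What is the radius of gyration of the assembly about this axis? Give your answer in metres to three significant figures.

Point mass: I_cm = 0; centre at d = 0.434 m, so the parallel axis theorem gives I = 0 + (0.338)(0.434)² = 0.063664 kg·m².
Thin rod: I_cm = (1/12)ML² = (1/12)(3.3)(0.308)² = 0.026088 kg·m²; centre at d = 0.255 m, so the parallel axis theorem gives I = 0.026088 + (3.3)(0.255)² = 0.24067 kg·m².
Thin disk: I_cm = (1/4)MR² = (1/4)(3.25)(0.146)² = 0.017319 kg·m²; centre at d = 0.826 m, so the parallel axis theorem gives I = 0.017319 + (3.25)(0.826)² = 2.2347 kg·m².
Total I = 2.5391 kg·m²; total mass M = 6.888 kg.
k = √(I/M) = √(2.5391/6.888) = 0.60714 m.

0.607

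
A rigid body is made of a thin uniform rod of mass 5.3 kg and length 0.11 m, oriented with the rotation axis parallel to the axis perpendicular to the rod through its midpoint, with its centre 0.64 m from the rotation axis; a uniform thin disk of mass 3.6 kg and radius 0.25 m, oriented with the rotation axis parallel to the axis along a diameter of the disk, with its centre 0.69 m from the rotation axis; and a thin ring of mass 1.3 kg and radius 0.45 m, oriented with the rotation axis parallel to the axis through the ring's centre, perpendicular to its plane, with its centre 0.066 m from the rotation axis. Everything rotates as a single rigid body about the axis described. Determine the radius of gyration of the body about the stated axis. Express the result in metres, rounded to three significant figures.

0.643

Thin rod: I_cm = (1/12)ML² = (1/12)(5.3)(0.11)² = 0.0053442 kg m²; centre at d = 0.64 m, so I = I_cm + Md² gives I = 0.0053442 + (5.3)(0.64)² = 2.1762 kg m².
Thin disk: I_cm = (1/4)MR² = (1/4)(3.6)(0.25)² = 0.05625 kg m²; centre at d = 0.69 m, so I = I_cm + Md² gives I = 0.05625 + (3.6)(0.69)² = 1.7702 kg m².
Thin ring: I_cm = MR² = (1.3)(0.45)² = 0.26325 kg m²; centre at d = 0.066 m, so I = I_cm + Md² gives I = 0.26325 + (1.3)(0.066)² = 0.26891 kg m².
Total I = 4.2153 kg m²; total mass M = 10.2 kg.
k = √(I/M) = √(4.2153/10.2) = 0.64286 m.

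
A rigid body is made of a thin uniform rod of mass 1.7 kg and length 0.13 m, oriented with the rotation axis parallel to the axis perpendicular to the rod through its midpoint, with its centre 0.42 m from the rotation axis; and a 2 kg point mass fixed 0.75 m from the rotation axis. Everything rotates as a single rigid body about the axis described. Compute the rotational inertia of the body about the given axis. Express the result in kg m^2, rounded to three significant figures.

1.43

Thin rod: I_cm = (1/12)ML² = (1/12)(1.7)(0.13)² = 0.0023942 kg m^2; centre at d = 0.42 m, so the parallel axis theorem gives I = 0.0023942 + (1.7)(0.42)² = 0.30227 kg m^2.
Point mass: I_cm = 0; centre at d = 0.75 m, so the parallel axis theorem gives I = 0 + (2)(0.75)² = 1.125 kg m^2.
Total I = 0.30227 + 1.125 = 1.4273 kg m^2.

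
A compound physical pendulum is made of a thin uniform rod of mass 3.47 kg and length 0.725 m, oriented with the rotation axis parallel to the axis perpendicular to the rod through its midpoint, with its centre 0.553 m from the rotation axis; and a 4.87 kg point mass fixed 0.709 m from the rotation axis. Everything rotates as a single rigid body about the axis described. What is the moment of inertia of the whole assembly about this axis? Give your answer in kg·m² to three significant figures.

Thin rod: I_cm = (1/12)ML² = (1/12)(3.47)(0.725)² = 0.15199 kg·m²; centre at d = 0.553 m, so the parallel axis theorem gives I = 0.15199 + (3.47)(0.553)² = 1.2132 kg·m².
Point mass: I_cm = 0; centre at d = 0.709 m, so the parallel axis theorem gives I = 0 + (4.87)(0.709)² = 2.4481 kg·m².
Total I = 1.2132 + 2.4481 = 3.6612 kg·m².

3.66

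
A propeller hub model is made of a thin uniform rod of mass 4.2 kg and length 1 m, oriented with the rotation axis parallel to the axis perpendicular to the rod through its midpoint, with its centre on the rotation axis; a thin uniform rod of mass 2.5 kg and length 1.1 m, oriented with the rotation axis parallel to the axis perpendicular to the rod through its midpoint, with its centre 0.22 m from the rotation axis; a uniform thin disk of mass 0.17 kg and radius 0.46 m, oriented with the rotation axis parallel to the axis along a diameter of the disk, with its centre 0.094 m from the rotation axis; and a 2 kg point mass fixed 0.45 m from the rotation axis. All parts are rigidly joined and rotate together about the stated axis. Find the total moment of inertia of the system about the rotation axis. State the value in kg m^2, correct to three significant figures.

1.14

Thin rod: I_cm = (1/12)ML² = (1/12)(4.2)(1)² = 0.35 kg m^2; axis through the centre, so I = 0.35 kg m^2.
Thin rod: I_cm = (1/12)ML² = (1/12)(2.5)(1.1)² = 0.25208 kg m^2; centre at d = 0.22 m, so the parallel axis theorem gives I = 0.25208 + (2.5)(0.22)² = 0.37308 kg m^2.
Thin disk: I_cm = (1/4)MR² = (1/4)(0.17)(0.46)² = 0.008993 kg m^2; centre at d = 0.094 m, so the parallel axis theorem gives I = 0.008993 + (0.17)(0.094)² = 0.010495 kg m^2.
Point mass: I_cm = 0; centre at d = 0.45 m, so the parallel axis theorem gives I = 0 + (2)(0.45)² = 0.405 kg m^2.
Total I = 0.35 + 0.37308 + 0.010495 + 0.405 = 1.1386 kg m^2.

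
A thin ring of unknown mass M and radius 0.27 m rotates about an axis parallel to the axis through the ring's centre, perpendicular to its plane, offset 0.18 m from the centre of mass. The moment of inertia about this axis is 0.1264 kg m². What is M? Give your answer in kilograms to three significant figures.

1.20

I = I_cm + Md² = MR² + Md² = M·[1·(0.27)² + (0.18)²] = M·0.1053.
So M = 0.1264 / 0.1053 = 1.2004 kg.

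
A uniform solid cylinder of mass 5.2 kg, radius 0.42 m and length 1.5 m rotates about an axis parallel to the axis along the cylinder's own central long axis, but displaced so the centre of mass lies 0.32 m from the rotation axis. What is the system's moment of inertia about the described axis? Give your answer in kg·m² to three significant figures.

0.991

I_cm = (1/2)MR² = (1/2)(5.2)(0.42)² = 0.45864 kg·m²; centre at d = 0.32 m, so I = I_cm + Md² gives I = 0.45864 + (5.2)(0.32)² = 0.99112 kg·m².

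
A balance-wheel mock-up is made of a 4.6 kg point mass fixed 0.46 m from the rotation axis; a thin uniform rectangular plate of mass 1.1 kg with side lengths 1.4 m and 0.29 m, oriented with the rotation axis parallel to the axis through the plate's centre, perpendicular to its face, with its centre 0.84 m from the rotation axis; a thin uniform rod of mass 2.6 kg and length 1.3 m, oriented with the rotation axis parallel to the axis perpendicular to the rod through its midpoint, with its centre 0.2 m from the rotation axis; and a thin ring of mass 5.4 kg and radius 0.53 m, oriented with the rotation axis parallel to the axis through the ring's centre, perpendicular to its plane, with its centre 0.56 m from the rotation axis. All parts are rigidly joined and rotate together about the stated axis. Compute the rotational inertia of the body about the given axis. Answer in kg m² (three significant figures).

5.62

Point mass: I_cm = 0; centre at d = 0.46 m, so the parallel axis theorem gives I = 0 + (4.6)(0.46)² = 0.97336 kg m².
Rectangular plate: I_cm = (1/12)M(a²+b²) = (1/12)(1.1)[(1.4)² + (0.29)²] = 0.18738 kg m²; centre at d = 0.84 m, so the parallel axis theorem gives I = 0.18738 + (1.1)(0.84)² = 0.96354 kg m².
Thin rod: I_cm = (1/12)ML² = (1/12)(2.6)(1.3)² = 0.36617 kg m²; centre at d = 0.2 m, so the parallel axis theorem gives I = 0.36617 + (2.6)(0.2)² = 0.47017 kg m².
Thin ring: I_cm = MR² = (5.4)(0.53)² = 1.5169 kg m²; centre at d = 0.56 m, so the parallel axis theorem gives I = 1.5169 + (5.4)(0.56)² = 3.2103 kg m².
Total I = 0.97336 + 0.96354 + 0.47017 + 3.2103 = 5.6174 kg m².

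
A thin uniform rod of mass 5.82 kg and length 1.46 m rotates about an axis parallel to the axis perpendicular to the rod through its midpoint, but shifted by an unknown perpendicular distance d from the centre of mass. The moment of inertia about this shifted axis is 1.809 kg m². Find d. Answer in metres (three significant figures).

0.365

About the centre-of-mass axis, I_cm = (1/12)ML² = (1/12)(5.82)(1.46)² = 1.0338 kg m².
Parallel axis theorem: I = I_cm + Md², so Md² = 1.809 − 1.0338 = 0.77517 kg m².
d = √(0.77517 / 5.82) = 0.36495 m.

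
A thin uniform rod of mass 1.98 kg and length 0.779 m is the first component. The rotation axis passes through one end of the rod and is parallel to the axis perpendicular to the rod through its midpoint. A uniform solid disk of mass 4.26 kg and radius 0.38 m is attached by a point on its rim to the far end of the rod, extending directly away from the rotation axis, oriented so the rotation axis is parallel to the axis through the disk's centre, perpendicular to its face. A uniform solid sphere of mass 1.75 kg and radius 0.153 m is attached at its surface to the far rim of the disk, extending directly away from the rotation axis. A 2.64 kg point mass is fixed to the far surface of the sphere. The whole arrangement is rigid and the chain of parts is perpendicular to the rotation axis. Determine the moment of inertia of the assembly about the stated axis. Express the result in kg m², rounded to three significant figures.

Thin rod: I_cm = (1/12)ML² = (1/12)(1.98)(0.779)² = 0.10013 kg m²; centre at d = 0.3895 m, so the parallel axis theorem gives I = 0.10013 + (1.98)(0.3895)² = 0.40052 kg m².
Solid disk: I_cm = (1/2)MR² = (1/2)(4.26)(0.38)² = 0.30757 kg m²; centre at d = 0.3895 + 0.3895 + 0.38 = 1.159 m, so the parallel axis theorem gives I = 0.30757 + (4.26)(1.159)² = 6.0299 kg m².
Solid sphere: I_cm = (2/5)MR² = (2/5)(1.75)(0.153)² = 0.016386 kg m²; centre at d = 0.3895 + 0.3895 + 0.38 + 0.38 + 0.153 = 1.692 m, so the parallel axis theorem gives I = 0.016386 + (1.75)(1.692)² = 5.0264 kg m².
Point mass: I_cm = 0; centre at d = 0.3895 + 0.3895 + 0.38 + 0.38 + 0.153 + 0.153 = 1.845 m, so the parallel axis theorem gives I = 0 + (2.64)(1.845)² = 8.9866 kg m².
Total I = 0.40052 + 6.0299 + 5.0264 + 8.9866 = 20.443 kg m².

20.4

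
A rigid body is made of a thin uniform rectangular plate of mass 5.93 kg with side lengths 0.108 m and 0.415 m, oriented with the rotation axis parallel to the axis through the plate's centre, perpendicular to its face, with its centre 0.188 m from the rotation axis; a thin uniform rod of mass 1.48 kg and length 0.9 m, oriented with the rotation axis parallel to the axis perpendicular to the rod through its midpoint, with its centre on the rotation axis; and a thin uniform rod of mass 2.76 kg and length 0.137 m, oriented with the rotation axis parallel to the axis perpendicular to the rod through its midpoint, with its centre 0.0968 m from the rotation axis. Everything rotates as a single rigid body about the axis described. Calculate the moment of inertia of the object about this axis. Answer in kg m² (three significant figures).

0.431

Rectangular plate: I_cm = (1/12)M(a²+b²) = (1/12)(5.93)[(0.108)² + (0.415)²] = 0.090872 kg m²; centre at d = 0.188 m, so the parallel axis theorem gives I = 0.090872 + (5.93)(0.188)² = 0.30046 kg m².
Thin rod: I_cm = (1/12)ML² = (1/12)(1.48)(0.9)² = 0.0999 kg m²; axis through the centre, so I = 0.0999 kg m².
Thin rod: I_cm = (1/12)ML² = (1/12)(2.76)(0.137)² = 0.0043169 kg m²; centre at d = 0.0968 m, so the parallel axis theorem gives I = 0.0043169 + (2.76)(0.0968)² = 0.030179 kg m².
Total I = 0.30046 + 0.0999 + 0.030179 = 0.43054 kg m².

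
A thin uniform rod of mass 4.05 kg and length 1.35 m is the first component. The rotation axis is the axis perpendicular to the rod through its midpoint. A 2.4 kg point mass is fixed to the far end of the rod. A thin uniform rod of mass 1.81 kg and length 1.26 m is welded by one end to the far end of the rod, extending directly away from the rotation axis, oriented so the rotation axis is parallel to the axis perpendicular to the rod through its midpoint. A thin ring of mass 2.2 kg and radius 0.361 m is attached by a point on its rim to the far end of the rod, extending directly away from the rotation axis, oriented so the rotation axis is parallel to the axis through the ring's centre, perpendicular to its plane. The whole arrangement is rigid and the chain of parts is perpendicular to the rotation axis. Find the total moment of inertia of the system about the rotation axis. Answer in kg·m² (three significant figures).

16.9

Thin rod: I_cm = (1/12)ML² = (1/12)(4.05)(1.35)² = 0.61509 kg·m²; axis through the centre, so I = 0.61509 kg·m².
Point mass: I_cm = 0; centre at d = 0.675 m, so I = I_cm + Md² gives I = 0 + (2.4)(0.675)² = 1.0935 kg·m².
Thin rod: I_cm = (1/12)ML² = (1/12)(1.81)(1.26)² = 0.23946 kg·m²; centre at d = 0.675 + 0.63 = 1.305 m, so I = I_cm + Md² gives I = 0.23946 + (1.81)(1.305)² = 3.3219 kg·m².
Thin ring: I_cm = MR² = (2.2)(0.361)² = 0.28671 kg·m²; centre at d = 0.675 + 0.63 + 0.63 + 0.361 = 2.296 m, so I = I_cm + Md² gives I = 0.28671 + (2.2)(2.296)² = 11.884 kg·m².
Total I = 0.61509 + 1.0935 + 3.3219 + 11.884 = 16.915 kg·m².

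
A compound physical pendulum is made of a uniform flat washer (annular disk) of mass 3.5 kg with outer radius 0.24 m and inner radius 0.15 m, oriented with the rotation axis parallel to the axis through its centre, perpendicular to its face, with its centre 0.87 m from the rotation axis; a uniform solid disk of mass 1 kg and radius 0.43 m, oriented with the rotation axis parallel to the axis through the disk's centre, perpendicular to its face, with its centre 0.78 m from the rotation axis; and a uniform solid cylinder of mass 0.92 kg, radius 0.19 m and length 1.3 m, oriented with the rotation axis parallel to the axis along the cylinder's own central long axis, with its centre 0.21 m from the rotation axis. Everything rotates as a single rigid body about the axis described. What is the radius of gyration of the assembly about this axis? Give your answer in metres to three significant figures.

Annular disk: I_cm = (1/2)M(R²+r²) = (1/2)(3.5)[(0.24)² + (0.15)²] = 0.14017 kg·m²; centre at d = 0.87 m, so I = I_cm + Md² gives I = 0.14017 + (3.5)(0.87)² = 2.7893 kg·m².
Solid disk: I_cm = (1/2)MR² = (1/2)(1)(0.43)² = 0.09245 kg·m²; centre at d = 0.78 m, so I = I_cm + Md² gives I = 0.09245 + (1)(0.78)² = 0.70085 kg·m².
Solid cylinder: I_cm = (1/2)MR² = (1/2)(0.92)(0.19)² = 0.016606 kg·m²; centre at d = 0.21 m, so I = I_cm + Md² gives I = 0.016606 + (0.92)(0.21)² = 0.057178 kg·m².
Total I = 3.5474 kg·m²; total mass M = 5.42 kg.
k = √(I/M) = √(3.5474/5.42) = 0.80901 m.

0.809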